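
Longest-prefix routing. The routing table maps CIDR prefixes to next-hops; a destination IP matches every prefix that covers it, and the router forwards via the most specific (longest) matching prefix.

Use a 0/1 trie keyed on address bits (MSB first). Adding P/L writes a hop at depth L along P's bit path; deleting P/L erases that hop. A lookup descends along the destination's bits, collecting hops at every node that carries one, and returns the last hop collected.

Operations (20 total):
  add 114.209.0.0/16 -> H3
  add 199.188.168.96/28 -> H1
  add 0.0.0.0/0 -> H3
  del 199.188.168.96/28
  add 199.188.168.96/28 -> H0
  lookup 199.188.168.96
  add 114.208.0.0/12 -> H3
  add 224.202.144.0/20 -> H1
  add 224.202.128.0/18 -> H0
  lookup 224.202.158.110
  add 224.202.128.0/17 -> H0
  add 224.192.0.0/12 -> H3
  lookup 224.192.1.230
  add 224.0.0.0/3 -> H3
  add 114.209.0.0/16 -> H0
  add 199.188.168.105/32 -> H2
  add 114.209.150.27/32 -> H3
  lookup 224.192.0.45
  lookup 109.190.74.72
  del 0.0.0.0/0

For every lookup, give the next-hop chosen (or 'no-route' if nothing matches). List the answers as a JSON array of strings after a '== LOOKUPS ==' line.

Trace:
  add 114.209.0.0/16 -> H3 at depth 16
  add 199.188.168.96/28 -> H1 at depth 28
  add 0.0.0.0/0 -> H3 at depth 0
  del 199.188.168.96/28 (clear depth 28)
  add 199.188.168.96/28 -> H0 at depth 28
  ? 199.188.168.96  path d0:H3→d1:-→d2:-→d3:-→d4:-→d5:-→d6:-→d7:-→d8:-→d9:-→d10:-→d11:-→d12:-→d13:-→d14:-→d15:-→d16:-→d17:-→d18:-→d19:-→d20:-→d21:-→d22:-→d23:-→d24:-→d25:-→d26:-→d27:-→d28:H0  best=H0
  add 114.208.0.0/12 -> H3 at depth 12
  add 224.202.144.0/20 -> H1 at depth 20
  add 224.202.128.0/18 -> H0 at depth 18
  ? 224.202.158.110  path d0:H3→d1:-→d2:-→d3:-→d4:-→d5:-→d6:-→d7:-→d8:-→d9:-→d10:-→d11:-→d12:-→d13:-→d14:-→d15:-→d16:-→d17:-→d18:H0→d19:-→d20:H1  best=H1
  add 224.202.128.0/17 -> H0 at depth 17
  add 224.192.0.0/12 -> H3 at depth 12
  ? 224.192.1.230  path d0:H3→d1:-→d2:-→d3:-→d4:-→d5:-→d6:-→d7:-→d8:-→d9:-→d10:-→d11:-→d12:H3  best=H3
  add 224.0.0.0/3 -> H3 at depth 3
  add 114.209.0.0/16 -> H0 at depth 16
  add 199.188.168.105/32 -> H2 at depth 32
  add 114.209.150.27/32 -> H3 at depth 32
  ? 224.192.0.45  path d0:H3→d1:-→d2:-→d3:H3→d4:-→d5:-→d6:-→d7:-→d8:-→d9:-→d10:-→d11:-→d12:H3  best=H3
  ? 109.190.74.72  path d0:H3→d1:-→d2:-→d3:-  best=H3
  del 0.0.0.0/0 (clear depth 0)

== LOOKUPS ==
["H0","H1","H3","H3","H3"]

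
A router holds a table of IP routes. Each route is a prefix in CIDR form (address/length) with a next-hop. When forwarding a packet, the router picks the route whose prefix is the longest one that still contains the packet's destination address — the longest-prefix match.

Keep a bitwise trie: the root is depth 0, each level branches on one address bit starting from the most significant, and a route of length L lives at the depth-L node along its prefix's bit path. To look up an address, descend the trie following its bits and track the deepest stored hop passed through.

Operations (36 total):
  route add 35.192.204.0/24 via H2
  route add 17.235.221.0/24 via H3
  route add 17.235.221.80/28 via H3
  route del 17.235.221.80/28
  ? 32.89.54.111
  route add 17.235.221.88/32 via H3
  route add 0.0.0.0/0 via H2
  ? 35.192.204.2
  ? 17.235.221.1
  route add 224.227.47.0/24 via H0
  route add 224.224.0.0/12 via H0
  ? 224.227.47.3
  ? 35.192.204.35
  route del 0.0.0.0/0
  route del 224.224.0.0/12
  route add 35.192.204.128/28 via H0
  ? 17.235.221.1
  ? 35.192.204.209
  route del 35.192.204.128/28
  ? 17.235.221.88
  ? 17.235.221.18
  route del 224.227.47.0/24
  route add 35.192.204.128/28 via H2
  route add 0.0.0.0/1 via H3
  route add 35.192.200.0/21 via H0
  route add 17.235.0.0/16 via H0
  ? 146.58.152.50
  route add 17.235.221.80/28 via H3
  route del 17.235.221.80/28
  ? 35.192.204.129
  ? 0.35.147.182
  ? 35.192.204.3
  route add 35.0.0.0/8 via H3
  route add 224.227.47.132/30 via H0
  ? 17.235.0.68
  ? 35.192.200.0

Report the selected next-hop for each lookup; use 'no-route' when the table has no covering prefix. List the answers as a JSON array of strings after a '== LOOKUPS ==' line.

Apply in order:
  + 35.192.204.0/24 (H2) depth=24
  + 17.235.221.0/24 (H3) depth=24
  + 17.235.221.80/28 (H3) depth=28
  - 17.235.221.80/28 clear@28
  lookup 32.89.54.111: bits 001000 walk d0:-→d1:-→d2:-→d3:-→d4:-→d5:-→d6:- -> no-route
  + 17.235.221.88/32 (H3) depth=32
  + 0.0.0.0/0 (H2) depth=0
  lookup 35.192.204.2: bits 001000111100000011001100 walk d0:H2→d1:-→d2:-→d3:-→d4:-→d5:-→d6:-→d7:-→d8:-→d9:-→d10:-→d11:-→d12:-→d13:-→d14:-→d15:-→d16:-→d17:-→d18:-→d19:-→d20:-→d21:-→d22:-→d23:-→d24:H2 -> H2
  lookup 17.235.221.1: bits 0001000111101011110111010 walk d0:H2→d1:-→d2:-→d3:-→d4:-→d5:-→d6:-→d7:-→d8:-→d9:-→d10:-→d11:-→d12:-→d13:-→d14:-→d15:-→d16:-→d17:-→d18:-→d19:-→d20:-→d21:-→d22:-→d23:-→d24:H3→d25:- -> H3
  + 224.227.47.0/24 (H0) depth=24
  + 224.224.0.0/12 (H0) depth=12
  lookup 224.227.47.3: bits 111000001110001100101111 walk d0:H2→d1:-→d2:-→d3:-→d4:-→d5:-→d6:-→d7:-→d8:-→d9:-→d10:-→d11:-→d12:H0→d13:-→d14:-→d15:-→d16:-→d17:-→d18:-→d19:-→d20:-→d21:-→d22:-→d23:-→d24:H0 -> H0
  lookup 35.192.204.35: bits 001000111100000011001100 walk d0:H2→d1:-→d2:-→d3:-→d4:-→d5:-→d6:-→d7:-→d8:-→d9:-→d10:-→d11:-→d12:-→d13:-→d14:-→d15:-→d16:-→d17:-→d18:-→d19:-→d20:-→d21:-→d22:-→d23:-→d24:H2 -> H2
  - 0.0.0.0/0 clear@0
  - 224.224.0.0/12 clear@12
  + 35.192.204.128/28 (H0) depth=28
  lookup 17.235.221.1: bits 0001000111101011110111010 walk d0:-→d1:-→d2:-→d3:-→d4:-→d5:-→d6:-→d7:-→d8:-→d9:-→d10:-→d11:-→d12:-→d13:-→d14:-→d15:-→d16:-→d17:-→d18:-→d19:-→d20:-→d21:-→d22:-→d23:-→d24:H3→d25:- -> H3
  lookup 35.192.204.209: bits 0010001111000000110011001 walk d0:-→d1:-→d2:-→d3:-→d4:-→d5:-→d6:-→d7:-→d8:-→d9:-→d10:-→d11:-→d12:-→d13:-→d14:-→d15:-→d16:-→d17:-→d18:-→d19:-→d20:-→d21:-→d22:-→d23:-→d24:H2→d25:- -> H2
  - 35.192.204.128/28 clear@28
  lookup 17.235.221.88: bits 00010001111010111101110101011000 walk d0:-→d1:-→d2:-→d3:-→d4:-→d5:-→d6:-→d7:-→d8:-→d9:-→d10:-→d11:-→d12:-→d13:-→d14:-→d15:-→d16:-→d17:-→d18:-→d19:-→d20:-→d21:-→d22:-→d23:-→d24:H3→d25:-→d26:-→d27:-→d28:-→d29:-→d30:-→d31:-→d32:H3 -> H3
  lookup 17.235.221.18: bits 0001000111101011110111010 walk d0:-→d1:-→d2:-→d3:-→d4:-→d5:-→d6:-→d7:-→d8:-→d9:-→d10:-→d11:-→d12:-→d13:-→d14:-→d15:-→d16:-→d17:-→d18:-→d19:-→d20:-→d21:-→d22:-→d23:-→d24:H3→d25:- -> H3
  - 224.227.47.0/24 clear@24
  + 35.192.204.128/28 (H2) depth=28
  + 0.0.0.0/1 (H3) depth=1
  + 35.192.200.0/21 (H0) depth=21
  + 17.235.0.0/16 (H0) depth=16
  lookup 146.58.152.50: bits 1 walk d0:-→d1:- -> no-route
  + 17.235.221.80/28 (H3) depth=28
  - 17.235.221.80/28 clear@28
  lookup 35.192.204.129: bits 0010001111000000110011001000 walk d0:-→d1:H3→d2:-→d3:-→d4:-→d5:-→d6:-→d7:-→d8:-→d9:-→d10:-→d11:-→d12:-→d13:-→d14:-→d15:-→d16:-→d17:-→d18:-→d19:-→d20:-→d21:H0→d22:-→d23:-→d24:H2→d25:-→d26:-→d27:-→d28:H2 -> H2
  lookup 0.35.147.182: bits 000 walk d0:-→d1:H3→d2:-→d3:- -> H3
  lookup 35.192.204.3: bits 001000111100000011001100 walk d0:-→d1:H3→d2:-→d3:-→d4:-→d5:-→d6:-→d7:-→d8:-→d9:-→d10:-→d11:-→d12:-→d13:-→d14:-→d15:-→d16:-→d17:-→d18:-→d19:-→d20:-→d21:H0→d22:-→d23:-→d24:H2 -> H2
  + 35.0.0.0/8 (H3) depth=8
  + 224.227.47.132/30 (H0) depth=30
  lookup 17.235.0.68: bits 0001000111101011 walk d0:-→d1:H3→d2:-→d3:-→d4:-→d5:-→d6:-→d7:-→d8:-→d9:-→d10:-→d11:-→d12:-→d13:-→d14:-→d15:-→d16:H0 -> H0
  lookup 35.192.200.0: bits 001000111100000011001 walk d0:-→d1:H3→d2:-→d3:-→d4:-→d5:-→d6:-→d7:-→d8:H3→d9:-→d10:-→d11:-→d12:-→d13:-→d14:-→d15:-→d16:-→d17:-→d18:-→d19:-→d20:-→d21:H0 -> H0

== LOOKUPS ==
["no-route","H2","H3","H0","H2","H3","H2","H3","H3","no-route","H2","H3","H2","H0","H0"]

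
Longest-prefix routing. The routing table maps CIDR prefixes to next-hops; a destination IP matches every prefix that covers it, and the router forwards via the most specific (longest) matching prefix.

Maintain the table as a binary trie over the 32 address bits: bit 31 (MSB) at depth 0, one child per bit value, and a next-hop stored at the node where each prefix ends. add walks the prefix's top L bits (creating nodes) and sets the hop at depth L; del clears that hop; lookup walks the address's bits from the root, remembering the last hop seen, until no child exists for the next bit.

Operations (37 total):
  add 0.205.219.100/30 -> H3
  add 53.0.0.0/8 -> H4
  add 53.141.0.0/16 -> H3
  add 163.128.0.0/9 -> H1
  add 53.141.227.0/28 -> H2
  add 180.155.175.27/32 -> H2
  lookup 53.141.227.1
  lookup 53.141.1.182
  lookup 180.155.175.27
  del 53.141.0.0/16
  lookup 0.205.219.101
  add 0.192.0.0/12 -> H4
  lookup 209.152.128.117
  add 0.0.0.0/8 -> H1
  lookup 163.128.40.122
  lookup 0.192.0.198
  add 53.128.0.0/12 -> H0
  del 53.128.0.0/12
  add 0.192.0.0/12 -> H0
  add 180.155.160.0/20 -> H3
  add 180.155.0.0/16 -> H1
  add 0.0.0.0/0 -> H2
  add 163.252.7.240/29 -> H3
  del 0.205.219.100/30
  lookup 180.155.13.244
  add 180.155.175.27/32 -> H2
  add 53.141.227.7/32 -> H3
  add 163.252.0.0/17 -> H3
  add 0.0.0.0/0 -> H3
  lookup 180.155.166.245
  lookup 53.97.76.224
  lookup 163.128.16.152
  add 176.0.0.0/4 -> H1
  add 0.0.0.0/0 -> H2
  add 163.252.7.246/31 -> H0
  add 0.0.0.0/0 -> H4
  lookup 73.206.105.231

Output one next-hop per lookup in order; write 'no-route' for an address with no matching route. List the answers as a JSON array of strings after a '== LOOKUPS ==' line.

Apply in order:
  add 0.205.219.100/30 -> H3 at depth 30
  add 53.0.0.0/8 -> H4 at depth 8
  add 53.141.0.0/16 -> H3 at depth 16
  add 163.128.0.0/9 -> H1 at depth 9
  add 53.141.227.0/28 -> H2 at depth 28
  add 180.155.175.27/32 -> H2 at depth 32
  lookup 53.141.227.1: bits 0011010110001101111000110000 walk d0:-→d1:-→d2:-→d3:-→d4:-→d5:-→d6:-→d7:-→d8:H4→d9:-→d10:-→d11:-→d12:-→d13:-→d14:-→d15:-→d16:H3→d17:-→d18:-→d19:-→d20:-→d21:-→d22:-→d23:-→d24:-→d25:-→d26:-→d27:-→d28:H2 -> H2
  lookup 53.141.1.182: bits 0011010110001101 walk d0:-→d1:-→d2:-→d3:-→d4:-→d5:-→d6:-→d7:-→d8:H4→d9:-→d10:-→d11:-→d12:-→d13:-→d14:-→d15:-→d16:H3 -> H3
  lookup 180.155.175.27: bits 10110100100110111010111100011011 walk d0:-→d1:-→d2:-→d3:-→d4:-→d5:-→d6:-→d7:-→d8:-→d9:-→d10:-→d11:-→d12:-→d13:-→d14:-→d15:-→d16:-→d17:-→d18:-→d19:-→d20:-→d21:-→d22:-→d23:-→d24:-→d25:-→d26:-→d27:-→d28:-→d29:-→d30:-→d31:-→d32:H2 -> H2
  - 53.141.0.0/16 clear@16
  lookup 0.205.219.101: bits 000000001100110111011011011001 walk d0:-→d1:-→d2:-→d3:-→d4:-→d5:-→d6:-→d7:-→d8:-→d9:-→d10:-→d11:-→d12:-→d13:-→d14:-→d15:-→d16:-→d17:-→d18:-→d19:-→d20:-→d21:-→d22:-→d23:-→d24:-→d25:-→d26:-→d27:-→d28:-→d29:-→d30:H3 -> H3
  add 0.192.0.0/12 -> H4 at depth 12
  lookup 209.152.128.117: bits 1 walk d0:-→d1:- -> no-route
  add 0.0.0.0/8 -> H1 at depth 8
  lookup 163.128.40.122: bits 101000111 walk d0:-→d1:-→d2:-→d3:-→d4:-→d5:-→d6:-→d7:-→d8:-→d9:H1 -> H1
  lookup 0.192.0.198: bits 000000001100 walk d0:-→d1:-→d2:-→d3:-→d4:-→d5:-→d6:-→d7:-→d8:H1→d9:-→d10:-→d11:-→d12:H4 -> H4
  add 53.128.0.0/12 -> H0 at depth 12
  - 53.128.0.0/12 clear@12
  add 0.192.0.0/12 -> H0 at depth 12
  add 180.155.160.0/20 -> H3 at depth 20
  add 180.155.0.0/16 -> H1 at depth 16
  add 0.0.0.0/0 -> H2 at depth 0
  add 163.252.7.240/29 -> H3 at depth 29
  - 0.205.219.100/30 clear@30
  lookup 180.155.13.244: bits 1011010010011011 walk d0:H2→d1:-→d2:-→d3:-→d4:-→d5:-→d6:-→d7:-→d8:-→d9:-→d10:-→d11:-→d12:-→d13:-→d14:-→d15:-→d16:H1 -> H1
  add 180.155.175.27/32 -> H2 at depth 32
  add 53.141.227.7/32 -> H3 at depth 32
  add 163.252.0.0/17 -> H3 at depth 17
  add 0.0.0.0/0 -> H3 at depth 0
  lookup 180.155.166.245: bits 10110100100110111010 walk d0:H3→d1:-→d2:-→d3:-→d4:-→d5:-→d6:-→d7:-→d8:-→d9:-→d10:-→d11:-→d12:-→d13:-→d14:-→d15:-→d16:H1→d17:-→d18:-→d19:-→d20:H3 -> H3
  lookup 53.97.76.224: bits 00110101 walk d0:H3→d1:-→d2:-→d3:-→d4:-→d5:-→d6:-→d7:-→d8:H4 -> H4
  lookup 163.128.16.152: bits 101000111 walk d0:H3→d1:-→d2:-→d3:-→d4:-→d5:-→d6:-→d7:-→d8:-→d9:H1 -> H1
  add 176.0.0.0/4 -> H1 at depth 4
  add 0.0.0.0/0 -> H2 at depth 0
  add 163.252.7.246/31 -> H0 at depth 31
  add 0.0.0.0/0 -> H4 at depth 0
  lookup 73.206.105.231: bits 0 walk d0:H4→d1:- -> H4

== LOOKUPS ==
["H2","H3","H2","H3","no-route","H1","H4","H1","H3","H4","H1","H4"]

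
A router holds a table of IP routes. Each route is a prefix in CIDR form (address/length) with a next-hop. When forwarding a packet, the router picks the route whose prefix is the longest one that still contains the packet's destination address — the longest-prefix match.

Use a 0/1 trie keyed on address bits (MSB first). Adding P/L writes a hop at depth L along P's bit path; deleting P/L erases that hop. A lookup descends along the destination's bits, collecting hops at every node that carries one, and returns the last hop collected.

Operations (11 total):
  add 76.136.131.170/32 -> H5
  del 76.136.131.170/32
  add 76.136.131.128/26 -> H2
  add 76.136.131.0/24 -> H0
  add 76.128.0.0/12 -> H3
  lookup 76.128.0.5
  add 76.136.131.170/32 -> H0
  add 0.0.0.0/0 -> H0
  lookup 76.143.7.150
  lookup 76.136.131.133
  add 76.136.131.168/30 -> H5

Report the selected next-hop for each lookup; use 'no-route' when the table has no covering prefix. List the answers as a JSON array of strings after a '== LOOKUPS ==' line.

Process each operation:
  + 76.136.131.170/32 (H5) depth=32
  - 76.136.131.170/32 clear@32
  + 76.136.131.128/26 (H2) depth=26
  + 76.136.131.0/24 (H0) depth=24
  + 76.128.0.0/12 (H3) depth=12
  lookup 76.128.0.5: bits 010011001000 walk d0:-→d1:-→d2:-→d3:-→d4:-→d5:-→d6:-→d7:-→d8:-→d9:-→d10:-→d11:-→d12:H3 -> H3
  + 76.136.131.170/32 (H0) depth=32
  + 0.0.0.0/0 (H0) depth=0
  lookup 76.143.7.150: bits 0100110010001 walk d0:H0→d1:-→d2:-→d3:-→d4:-→d5:-→d6:-→d7:-→d8:-→d9:-→d10:-→d11:-→d12:H3→d13:- -> H3
  lookup 76.136.131.133: bits 01001100100010001000001110 walk d0:H0→d1:-→d2:-→d3:-→d4:-→d5:-→d6:-→d7:-→d8:-→d9:-→d10:-→d11:-→d12:H3→d13:-→d14:-→d15:-→d16:-→d17:-→d18:-→d19:-→d20:-→d21:-→d22:-→d23:-→d24:H0→d25:-→d26:H2 -> H2
  + 76.136.131.168/30 (H5) depth=30

== LOOKUPS ==
["H3","H3","H2"]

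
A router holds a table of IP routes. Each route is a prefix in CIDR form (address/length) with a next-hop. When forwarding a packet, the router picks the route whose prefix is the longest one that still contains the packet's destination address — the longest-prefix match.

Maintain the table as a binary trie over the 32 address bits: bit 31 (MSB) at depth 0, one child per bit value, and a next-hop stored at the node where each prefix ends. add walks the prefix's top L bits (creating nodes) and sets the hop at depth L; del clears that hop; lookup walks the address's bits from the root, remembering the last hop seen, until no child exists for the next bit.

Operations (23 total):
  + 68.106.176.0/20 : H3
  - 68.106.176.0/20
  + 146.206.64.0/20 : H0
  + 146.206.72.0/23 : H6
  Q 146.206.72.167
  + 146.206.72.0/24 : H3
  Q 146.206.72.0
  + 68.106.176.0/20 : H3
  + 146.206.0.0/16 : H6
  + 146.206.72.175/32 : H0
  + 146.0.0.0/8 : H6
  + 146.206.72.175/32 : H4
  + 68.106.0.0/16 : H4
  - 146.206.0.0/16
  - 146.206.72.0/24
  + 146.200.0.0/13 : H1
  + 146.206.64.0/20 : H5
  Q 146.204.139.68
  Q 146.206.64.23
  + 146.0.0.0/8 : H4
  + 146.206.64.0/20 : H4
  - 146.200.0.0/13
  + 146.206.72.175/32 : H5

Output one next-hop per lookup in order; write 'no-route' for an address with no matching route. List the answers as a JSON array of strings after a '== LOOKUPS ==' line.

Trace:
  add 68.106.176.0/20 -> H3 at depth 20
  del 68.106.176.0/20 (clear depth 20)
  add 146.206.64.0/20 -> H0 at depth 20
  add 146.206.72.0/23 -> H6 at depth 23
  lookup 146.206.72.167: bits 10010010110011100100100 walk d0:-→d1:-→d2:-→d3:-→d4:-→d5:-→d6:-→d7:-→d8:-→d9:-→d10:-→d11:-→d12:-→d13:-→d14:-→d15:-→d16:-→d17:-→d18:-→d19:-→d20:H0→d21:-→d22:-→d23:H6 -> H6
  add 146.206.72.0/24 -> H3 at depth 24
  lookup 146.206.72.0: bits 100100101100111001001000 walk d0:-→d1:-→d2:-→d3:-→d4:-→d5:-→d6:-→d7:-→d8:-→d9:-→d10:-→d11:-→d12:-→d13:-→d14:-→d15:-→d16:-→d17:-→d18:-→d19:-→d20:H0→d21:-→d22:-→d23:H6→d24:H3 -> H3
  add 68.106.176.0/20 -> H3 at depth 20
  add 146.206.0.0/16 -> H6 at depth 16
  add 146.206.72.175/32 -> H0 at depth 32
  add 146.0.0.0/8 -> H6 at depth 8
  add 146.206.72.175/32 -> H4 at depth 32
  add 68.106.0.0/16 -> H4 at depth 16
  del 146.206.0.0/16 (clear depth 16)
  del 146.206.72.0/24 (clear depth 24)
  add 146.200.0.0/13 -> H1 at depth 13
  add 146.206.64.0/20 -> H5 at depth 20
  lookup 146.204.139.68: bits 10010010110011 walk d0:-→d1:-→d2:-→d3:-→d4:-→d5:-→d6:-→d7:-→d8:H6→d9:-→d10:-→d11:-→d12:-→d13:H1→d14:- -> H1
  lookup 146.206.64.23: bits 10010010110011100100 walk d0:-→d1:-→d2:-→d3:-→d4:-→d5:-→d6:-→d7:-→d8:H6→d9:-→d10:-→d11:-→d12:-→d13:H1→d14:-→d15:-→d16:-→d17:-→d18:-→d19:-→d20:H5 -> H5
  add 146.0.0.0/8 -> H4 at depth 8
  add 146.206.64.0/20 -> H4 at depth 20
  del 146.200.0.0/13 (clear depth 13)
  add 146.206.72.175/32 -> H5 at depth 32

== LOOKUPS ==
["H6","H3","H1","H5"]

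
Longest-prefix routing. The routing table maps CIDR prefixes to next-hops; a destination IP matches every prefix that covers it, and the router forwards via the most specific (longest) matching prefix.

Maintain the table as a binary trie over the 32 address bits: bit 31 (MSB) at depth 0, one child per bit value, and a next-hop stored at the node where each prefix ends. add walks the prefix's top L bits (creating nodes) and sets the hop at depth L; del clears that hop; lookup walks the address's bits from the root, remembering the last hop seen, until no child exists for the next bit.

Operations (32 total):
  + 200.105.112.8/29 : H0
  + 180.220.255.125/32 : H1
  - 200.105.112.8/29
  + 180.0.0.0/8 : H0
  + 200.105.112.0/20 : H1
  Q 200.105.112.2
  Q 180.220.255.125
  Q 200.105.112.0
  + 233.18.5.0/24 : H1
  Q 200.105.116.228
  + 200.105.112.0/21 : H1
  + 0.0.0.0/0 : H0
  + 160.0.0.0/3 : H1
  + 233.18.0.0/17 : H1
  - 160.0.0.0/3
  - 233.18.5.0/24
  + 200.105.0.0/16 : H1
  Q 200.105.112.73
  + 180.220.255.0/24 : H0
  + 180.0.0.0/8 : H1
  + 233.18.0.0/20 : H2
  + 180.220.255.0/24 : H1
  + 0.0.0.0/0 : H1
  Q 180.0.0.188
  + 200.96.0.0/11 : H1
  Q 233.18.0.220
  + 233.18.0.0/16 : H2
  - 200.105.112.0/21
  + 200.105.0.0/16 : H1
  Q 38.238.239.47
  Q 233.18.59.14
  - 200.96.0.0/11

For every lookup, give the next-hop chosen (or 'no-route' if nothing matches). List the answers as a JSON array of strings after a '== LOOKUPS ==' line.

Process each operation:
  add 200.105.112.8/29 -> H0 at depth 29
  add 180.220.255.125/32 -> H1 at depth 32
  - 200.105.112.8/29 clear@29
  add 180.0.0.0/8 -> H0 at depth 8
  add 200.105.112.0/20 -> H1 at depth 20
  Q 200.105.112.2: descend 1100100001101001011100000000 ; hops seen [H1] ; pick H1
  Q 180.220.255.125: descend 10110100110111001111111101111101 ; hops seen [H0,H1] ; pick H1
  Q 200.105.112.0: descend 1100100001101001011100000000 ; hops seen [H1] ; pick H1
  add 233.18.5.0/24 -> H1 at depth 24
  Q 200.105.116.228: descend 110010000110100101110 ; hops seen [H1] ; pick H1
  add 200.105.112.0/21 -> H1 at depth 21
  add 0.0.0.0/0 -> H0 at depth 0
  add 160.0.0.0/3 -> H1 at depth 3
  add 233.18.0.0/17 -> H1 at depth 17
  - 160.0.0.0/3 clear@3
  - 233.18.5.0/24 clear@24
  add 200.105.0.0/16 -> H1 at depth 16
  Q 200.105.112.73: descend 1100100001101001011100000 ; hops seen [H0,H1,H1,H1] ; pick H1
  add 180.220.255.0/24 -> H0 at depth 24
  add 180.0.0.0/8 -> H1 at depth 8
  add 233.18.0.0/20 -> H2 at depth 20
  add 180.220.255.0/24 -> H1 at depth 24
  add 0.0.0.0/0 -> H1 at depth 0
  Q 180.0.0.188: descend 10110100 ; hops seen [H1,H1] ; pick H1
  add 200.96.0.0/11 -> H1 at depth 11
  Q 233.18.0.220: descend 111010010001001000000 ; hops seen [H1,H1,H2] ; pick H2
  add 233.18.0.0/16 -> H2 at depth 16
  - 200.105.112.0/21 clear@21
  add 200.105.0.0/16 -> H1 at depth 16
  Q 38.238.239.47: descend ε ; hops seen [H1] ; pick H1
  Q 233.18.59.14: descend 111010010001001000 ; hops seen [H1,H2,H1] ; pick H1
  - 200.96.0.0/11 clear@11

== LOOKUPS ==
["H1","H1","H1","H1","H1","H1","H2","H1","H1"]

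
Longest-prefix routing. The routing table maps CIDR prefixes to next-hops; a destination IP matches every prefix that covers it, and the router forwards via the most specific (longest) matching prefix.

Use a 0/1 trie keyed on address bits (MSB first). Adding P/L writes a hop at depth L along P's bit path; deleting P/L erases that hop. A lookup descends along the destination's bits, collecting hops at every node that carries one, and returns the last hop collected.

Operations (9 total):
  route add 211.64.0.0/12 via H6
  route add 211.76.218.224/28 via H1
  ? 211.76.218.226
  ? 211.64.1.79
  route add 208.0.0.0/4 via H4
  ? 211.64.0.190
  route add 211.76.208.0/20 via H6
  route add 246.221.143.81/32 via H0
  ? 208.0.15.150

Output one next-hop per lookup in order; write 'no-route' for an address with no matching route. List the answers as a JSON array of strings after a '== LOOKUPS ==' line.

Process each operation:
  add 211.64.0.0/12 -> H6 at depth 12
  add 211.76.218.224/28 -> H1 at depth 28
  Q 211.76.218.226: descend 1101001101001100110110101110 ; hops seen [H6,H1] ; pick H1
  Q 211.64.1.79: descend 110100110100 ; hops seen [H6] ; pick H6
  add 208.0.0.0/4 -> H4 at depth 4
  Q 211.64.0.190: descend 110100110100 ; hops seen [H4,H6] ; pick H6
  add 211.76.208.0/20 -> H6 at depth 20
  add 246.221.143.81/32 -> H0 at depth 32
  Q 208.0.15.150: descend 110100 ; hops seen [H4] ; pick H4

== LOOKUPS ==
["H1","H6","H6","H4"]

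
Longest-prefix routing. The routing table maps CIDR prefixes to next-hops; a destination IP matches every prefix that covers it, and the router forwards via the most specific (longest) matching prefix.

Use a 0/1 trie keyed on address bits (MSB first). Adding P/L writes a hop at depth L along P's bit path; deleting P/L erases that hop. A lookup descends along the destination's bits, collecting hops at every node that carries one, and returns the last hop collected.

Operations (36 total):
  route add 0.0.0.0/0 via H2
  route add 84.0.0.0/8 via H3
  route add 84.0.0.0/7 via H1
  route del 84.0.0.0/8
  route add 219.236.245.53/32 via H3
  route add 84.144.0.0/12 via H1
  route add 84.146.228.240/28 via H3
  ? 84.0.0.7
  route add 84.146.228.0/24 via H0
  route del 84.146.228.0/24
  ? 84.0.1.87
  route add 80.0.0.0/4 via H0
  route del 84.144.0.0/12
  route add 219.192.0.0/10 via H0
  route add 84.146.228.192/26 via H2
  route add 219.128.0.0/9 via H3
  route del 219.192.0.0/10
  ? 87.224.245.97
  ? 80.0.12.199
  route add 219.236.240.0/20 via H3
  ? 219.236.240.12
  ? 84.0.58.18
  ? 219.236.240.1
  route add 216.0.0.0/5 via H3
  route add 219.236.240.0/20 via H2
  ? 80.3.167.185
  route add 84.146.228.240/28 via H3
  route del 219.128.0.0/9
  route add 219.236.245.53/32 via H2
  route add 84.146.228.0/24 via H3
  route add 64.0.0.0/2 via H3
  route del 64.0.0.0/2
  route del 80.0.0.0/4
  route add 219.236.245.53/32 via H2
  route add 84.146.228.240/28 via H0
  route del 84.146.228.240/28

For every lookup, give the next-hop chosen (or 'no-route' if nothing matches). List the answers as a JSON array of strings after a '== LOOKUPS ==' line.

Process each operation:
  + 0.0.0.0/0 (H2) depth=0
  + 84.0.0.0/8 (H3) depth=8
  + 84.0.0.0/7 (H1) depth=7
  - 84.0.0.0/8 clear@8
  + 219.236.245.53/32 (H3) depth=32
  + 84.144.0.0/12 (H1) depth=12
  + 84.146.228.240/28 (H3) depth=28
  Q 84.0.0.7: descend 01010100 ; hops seen [H2,H1] ; pick H1
  + 84.146.228.0/24 (H0) depth=24
  - 84.146.228.0/24 clear@24
  Q 84.0.1.87: descend 01010100 ; hops seen [H2,H1] ; pick H1
  + 80.0.0.0/4 (H0) depth=4
  - 84.144.0.0/12 clear@12
  + 219.192.0.0/10 (H0) depth=10
  + 84.146.228.192/26 (H2) depth=26
  + 219.128.0.0/9 (H3) depth=9
  - 219.192.0.0/10 clear@10
  Q 87.224.245.97: descend 010101 ; hops seen [H2,H0] ; pick H0
  Q 80.0.12.199: descend 01010 ; hops seen [H2,H0] ; pick H0
  + 219.236.240.0/20 (H3) depth=20
  Q 219.236.240.12: descend 110110111110110011110 ; hops seen [H2,H3,H3] ; pick H3
  Q 84.0.58.18: descend 01010100 ; hops seen [H2,H0,H1] ; pick H1
  Q 219.236.240.1: descend 110110111110110011110 ; hops seen [H2,H3,H3] ; pick H3
  + 216.0.0.0/5 (H3) depth=5
  + 219.236.240.0/20 (H2) depth=20
  Q 80.3.167.185: descend 01010 ; hops seen [H2,H0] ; pick H0
  + 84.146.228.240/28 (H3) depth=28
  - 219.128.0.0/9 clear@9
  + 219.236.245.53/32 (H2) depth=32
  + 84.146.228.0/24 (H3) depth=24
  + 64.0.0.0/2 (H3) depth=2
  - 64.0.0.0/2 clear@2
  - 80.0.0.0/4 clear@4
  + 219.236.245.53/32 (H2) depth=32
  + 84.146.228.240/28 (H0) depth=28
  - 84.146.228.240/28 clear@28

== LOOKUPS ==
["H1","H1","H0","H0","H3","H1","H3","H0"]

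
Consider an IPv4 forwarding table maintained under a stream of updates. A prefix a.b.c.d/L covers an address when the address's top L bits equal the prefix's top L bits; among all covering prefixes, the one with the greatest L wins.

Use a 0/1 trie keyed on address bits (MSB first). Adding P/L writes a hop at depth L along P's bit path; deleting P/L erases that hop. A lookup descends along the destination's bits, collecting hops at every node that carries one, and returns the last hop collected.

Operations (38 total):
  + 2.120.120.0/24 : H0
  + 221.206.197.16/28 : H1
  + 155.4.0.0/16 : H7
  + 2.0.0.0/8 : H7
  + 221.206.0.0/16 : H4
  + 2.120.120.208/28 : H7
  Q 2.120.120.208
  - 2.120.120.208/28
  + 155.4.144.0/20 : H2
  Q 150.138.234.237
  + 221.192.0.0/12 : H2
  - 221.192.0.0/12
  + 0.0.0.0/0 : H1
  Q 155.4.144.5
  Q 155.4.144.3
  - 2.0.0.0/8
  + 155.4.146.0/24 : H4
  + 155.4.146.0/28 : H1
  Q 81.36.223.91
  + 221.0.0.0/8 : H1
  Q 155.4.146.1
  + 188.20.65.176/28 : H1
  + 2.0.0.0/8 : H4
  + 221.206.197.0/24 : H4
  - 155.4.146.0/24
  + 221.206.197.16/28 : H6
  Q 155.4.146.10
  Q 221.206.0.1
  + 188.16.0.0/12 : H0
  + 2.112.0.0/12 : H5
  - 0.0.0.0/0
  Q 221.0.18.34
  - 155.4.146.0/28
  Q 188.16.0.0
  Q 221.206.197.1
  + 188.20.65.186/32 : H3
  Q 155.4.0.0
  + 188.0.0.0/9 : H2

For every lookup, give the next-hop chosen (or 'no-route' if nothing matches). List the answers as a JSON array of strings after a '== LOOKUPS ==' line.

Apply in order:
  + 2.120.120.0/24 (H0) depth=24
  + 221.206.197.16/28 (H1) depth=28
  + 155.4.0.0/16 (H7) depth=16
  + 2.0.0.0/8 (H7) depth=8
  + 221.206.0.0/16 (H4) depth=16
  + 2.120.120.208/28 (H7) depth=28
  lookup 2.120.120.208: bits 0000001001111000011110001101 walk d0:-→d1:-→d2:-→d3:-→d4:-→d5:-→d6:-→d7:-→d8:H7→d9:-→d10:-→d11:-→d12:-→d13:-→d14:-→d15:-→d16:-→d17:-→d18:-→d19:-→d20:-→d21:-→d22:-→d23:-→d24:H0→d25:-→d26:-→d27:-→d28:H7 -> H7
  del 2.120.120.208/28 (clear depth 28)
  + 155.4.144.0/20 (H2) depth=20
  lookup 150.138.234.237: bits 1001 walk d0:-→d1:-→d2:-→d3:-→d4:- -> no-route
  + 221.192.0.0/12 (H2) depth=12
  del 221.192.0.0/12 (clear depth 12)
  + 0.0.0.0/0 (H1) depth=0
  lookup 155.4.144.5: bits 10011011000001001001 walk d0:H1→d1:-→d2:-→d3:-→d4:-→d5:-→d6:-→d7:-→d8:-→d9:-→d10:-→d11:-→d12:-→d13:-→d14:-→d15:-→d16:H7→d17:-→d18:-→d19:-→d20:H2 -> H2
  lookup 155.4.144.3: bits 10011011000001001001 walk d0:H1→d1:-→d2:-→d3:-→d4:-→d5:-→d6:-→d7:-→d8:-→d9:-→d10:-→d11:-→d12:-→d13:-→d14:-→d15:-→d16:H7→d17:-→d18:-→d19:-→d20:H2 -> H2
  del 2.0.0.0/8 (clear depth 8)
  + 155.4.146.0/24 (H4) depth=24
  + 155.4.146.0/28 (H1) depth=28
  lookup 81.36.223.91: bits 0 walk d0:H1→d1:- -> H1
  + 221.0.0.0/8 (H1) depth=8
  lookup 155.4.146.1: bits 1001101100000100100100100000 walk d0:H1→d1:-→d2:-→d3:-→d4:-→d5:-→d6:-→d7:-→d8:-→d9:-→d10:-→d11:-→d12:-→d13:-→d14:-→d15:-→d16:H7→d17:-→d18:-→d19:-→d20:H2→d21:-→d22:-→d23:-→d24:H4→d25:-→d26:-→d27:-→d28:H1 -> H1
  + 188.20.65.176/28 (H1) depth=28
  + 2.0.0.0/8 (H4) depth=8
  + 221.206.197.0/24 (H4) depth=24
  del 155.4.146.0/24 (clear depth 24)
  + 221.206.197.16/28 (H6) depth=28
  lookup 155.4.146.10: bits 1001101100000100100100100000 walk d0:H1→d1:-→d2:-→d3:-→d4:-→d5:-→d6:-→d7:-→d8:-→d9:-→d10:-→d11:-→d12:-→d13:-→d14:-→d15:-→d16:H7→d17:-→d18:-→d19:-→d20:H2→d21:-→d22:-→d23:-→d24:-→d25:-→d26:-→d27:-→d28:H1 -> H1
  lookup 221.206.0.1: bits 1101110111001110 walk d0:H1→d1:-→d2:-→d3:-→d4:-→d5:-→d6:-→d7:-→d8:H1→d9:-→d10:-→d11:-→d12:-→d13:-→d14:-→d15:-→d16:H4 -> H4
  + 188.16.0.0/12 (H0) depth=12
  + 2.112.0.0/12 (H5) depth=12
  del 0.0.0.0/0 (clear depth 0)
  lookup 221.0.18.34: bits 11011101 walk d0:-→d1:-→d2:-→d3:-→d4:-→d5:-→d6:-→d7:-→d8:H1 -> H1
  del 155.4.146.0/28 (clear depth 28)
  lookup 188.16.0.0: bits 1011110000010 walk d0:-→d1:-→d2:-→d3:-→d4:-→d5:-→d6:-→d7:-→d8:-→d9:-→d10:-→d11:-→d12:H0→d13:- -> H0
  lookup 221.206.197.1: bits 110111011100111011000101000 walk d0:-→d1:-→d2:-→d3:-→d4:-→d5:-→d6:-→d7:-→d8:H1→d9:-→d10:-→d11:-→d12:-→d13:-→d14:-→d15:-→d16:H4→d17:-→d18:-→d19:-→d20:-→d21:-→d22:-→d23:-→d24:H4→d25:-→d26:-→d27:- -> H4
  + 188.20.65.186/32 (H3) depth=32
  lookup 155.4.0.0: bits 1001101100000100 walk d0:-→d1:-→d2:-→d3:-→d4:-→d5:-→d6:-→d7:-→d8:-→d9:-→d10:-→d11:-→d12:-→d13:-→d14:-→d15:-→d16:H7 -> H7
  + 188.0.0.0/9 (H2) depth=9

== LOOKUPS ==
["H7","no-route","H2","H2","H1","H1","H1","H4","H1","H0","H4","H7"]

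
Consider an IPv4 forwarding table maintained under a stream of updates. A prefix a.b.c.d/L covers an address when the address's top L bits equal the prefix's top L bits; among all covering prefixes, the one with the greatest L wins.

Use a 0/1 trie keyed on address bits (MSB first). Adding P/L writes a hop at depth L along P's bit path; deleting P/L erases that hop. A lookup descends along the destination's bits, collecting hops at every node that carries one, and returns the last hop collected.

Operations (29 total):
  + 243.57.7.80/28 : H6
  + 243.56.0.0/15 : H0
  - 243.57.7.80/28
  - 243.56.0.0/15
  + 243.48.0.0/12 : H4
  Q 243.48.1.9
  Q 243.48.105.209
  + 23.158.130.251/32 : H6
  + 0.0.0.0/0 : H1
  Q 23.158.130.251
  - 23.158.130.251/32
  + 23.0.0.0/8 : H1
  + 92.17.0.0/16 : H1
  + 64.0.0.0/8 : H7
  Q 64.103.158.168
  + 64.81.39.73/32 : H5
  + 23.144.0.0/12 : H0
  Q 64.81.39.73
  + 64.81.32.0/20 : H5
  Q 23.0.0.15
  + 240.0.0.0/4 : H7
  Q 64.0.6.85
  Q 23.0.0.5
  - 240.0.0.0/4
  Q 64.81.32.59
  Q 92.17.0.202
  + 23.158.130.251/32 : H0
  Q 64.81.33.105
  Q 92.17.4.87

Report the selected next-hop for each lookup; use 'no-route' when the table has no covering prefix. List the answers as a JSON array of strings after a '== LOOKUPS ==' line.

Process each operation:
  + 243.57.7.80/28 (H6) depth=28
  + 243.56.0.0/15 (H0) depth=15
  del 243.57.7.80/28 (clear depth 28)
  del 243.56.0.0/15 (clear depth 15)
  + 243.48.0.0/12 (H4) depth=12
  Q 243.48.1.9: descend 111100110011 ; hops seen [H4] ; pick H4
  Q 243.48.105.209: descend 111100110011 ; hops seen [H4] ; pick H4
  + 23.158.130.251/32 (H6) depth=32
  + 0.0.0.0/0 (H1) depth=0
  Q 23.158.130.251: descend 00010111100111101000001011111011 ; hops seen [H1,H6] ; pick H6
  del 23.158.130.251/32 (clear depth 32)
  + 23.0.0.0/8 (H1) depth=8
  + 92.17.0.0/16 (H1) depth=16
  + 64.0.0.0/8 (H7) depth=8
  Q 64.103.158.168: descend 01000000 ; hops seen [H1,H7] ; pick H7
  + 64.81.39.73/32 (H5) depth=32
  + 23.144.0.0/12 (H0) depth=12
  Q 64.81.39.73: descend 01000000010100010010011101001001 ; hops seen [H1,H7,H5] ; pick H5
  + 64.81.32.0/20 (H5) depth=20
  Q 23.0.0.15: descend 00010111 ; hops seen [H1,H1] ; pick H1
  + 240.0.0.0/4 (H7) depth=4
  Q 64.0.6.85: descend 010000000 ; hops seen [H1,H7] ; pick H7
  Q 23.0.0.5: descend 00010111 ; hops seen [H1,H1] ; pick H1
  del 240.0.0.0/4 (clear depth 4)
  Q 64.81.32.59: descend 010000000101000100100 ; hops seen [H1,H7,H5] ; pick H5
  Q 92.17.0.202: descend 0101110000010001 ; hops seen [H1,H1] ; pick H1
  + 23.158.130.251/32 (H0) depth=32
  Q 64.81.33.105: descend 010000000101000100100 ; hops seen [H1,H7,H5] ; pick H5
  Q 92.17.4.87: descend 0101110000010001 ; hops seen [H1,H1] ; pick H1

== LOOKUPS ==
["H4","H4","H6","H7","H5","H1","H7","H1","H5","H1","H5","H1"]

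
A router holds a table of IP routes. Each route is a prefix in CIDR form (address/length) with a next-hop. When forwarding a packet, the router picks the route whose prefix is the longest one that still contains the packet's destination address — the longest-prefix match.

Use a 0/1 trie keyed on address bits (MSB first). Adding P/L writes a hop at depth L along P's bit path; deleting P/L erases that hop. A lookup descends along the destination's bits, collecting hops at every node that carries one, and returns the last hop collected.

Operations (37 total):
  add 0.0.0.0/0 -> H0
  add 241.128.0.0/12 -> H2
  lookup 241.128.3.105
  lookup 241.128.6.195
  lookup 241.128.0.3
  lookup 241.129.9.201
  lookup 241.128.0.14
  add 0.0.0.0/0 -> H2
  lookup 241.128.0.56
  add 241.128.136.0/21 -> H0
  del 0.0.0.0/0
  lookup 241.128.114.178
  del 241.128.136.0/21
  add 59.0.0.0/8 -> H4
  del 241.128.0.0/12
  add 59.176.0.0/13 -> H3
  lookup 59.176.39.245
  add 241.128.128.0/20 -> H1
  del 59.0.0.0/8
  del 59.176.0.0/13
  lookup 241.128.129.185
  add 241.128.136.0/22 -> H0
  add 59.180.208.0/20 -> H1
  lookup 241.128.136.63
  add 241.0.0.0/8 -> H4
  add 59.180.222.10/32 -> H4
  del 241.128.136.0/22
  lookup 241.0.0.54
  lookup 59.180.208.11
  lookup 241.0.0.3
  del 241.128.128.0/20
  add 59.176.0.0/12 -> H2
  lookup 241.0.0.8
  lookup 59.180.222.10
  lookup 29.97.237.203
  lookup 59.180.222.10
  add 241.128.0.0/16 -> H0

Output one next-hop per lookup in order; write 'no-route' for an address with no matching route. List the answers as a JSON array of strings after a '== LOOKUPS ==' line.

Apply in order:
  add 0.0.0.0/0 -> H0 at depth 0
  add 241.128.0.0/12 -> H2 at depth 12
  ? 241.128.3.105  path d0:H0→d1:-→d2:-→d3:-→d4:-→d5:-→d6:-→d7:-→d8:-→d9:-→d10:-→d11:-→d12:H2  best=H2
  ? 241.128.6.195  path d0:H0→d1:-→d2:-→d3:-→d4:-→d5:-→d6:-→d7:-→d8:-→d9:-→d10:-→d11:-→d12:H2  best=H2
  ? 241.128.0.3  path d0:H0→d1:-→d2:-→d3:-→d4:-→d5:-→d6:-→d7:-→d8:-→d9:-→d10:-→d11:-→d12:H2  best=H2
  ? 241.129.9.201  path d0:H0→d1:-→d2:-→d3:-→d4:-→d5:-→d6:-→d7:-→d8:-→d9:-→d10:-→d11:-→d12:H2  best=H2
  ? 241.128.0.14  path d0:H0→d1:-→d2:-→d3:-→d4:-→d5:-→d6:-→d7:-→d8:-→d9:-→d10:-→d11:-→d12:H2  best=H2
  add 0.0.0.0/0 -> H2 at depth 0
  ? 241.128.0.56  path d0:H2→d1:-→d2:-→d3:-→d4:-→d5:-→d6:-→d7:-→d8:-→d9:-→d10:-→d11:-→d12:H2  best=H2
  add 241.128.136.0/21 -> H0 at depth 21
  - 0.0.0.0/0 clear@0
  ? 241.128.114.178  path d0:-→d1:-→d2:-→d3:-→d4:-→d5:-→d6:-→d7:-→d8:-→d9:-→d10:-→d11:-→d12:H2→d13:-→d14:-→d15:-→d16:-  best=H2
  - 241.128.136.0/21 clear@21
  add 59.0.0.0/8 -> H4 at depth 8
  - 241.128.0.0/12 clear@12
  add 59.176.0.0/13 -> H3 at depth 13
  ? 59.176.39.245  path d0:-→d1:-→d2:-→d3:-→d4:-→d5:-→d6:-→d7:-→d8:H4→d9:-→d10:-→d11:-→d12:-→d13:H3  best=H3
  add 241.128.128.0/20 -> H1 at depth 20
  - 59.0.0.0/8 clear@8
  - 59.176.0.0/13 clear@13
  ? 241.128.129.185  path d0:-→d1:-→d2:-→d3:-→d4:-→d5:-→d6:-→d7:-→d8:-→d9:-→d10:-→d11:-→d12:-→d13:-→d14:-→d15:-→d16:-→d17:-→d18:-→d19:-→d20:H1  best=H1
  add 241.128.136.0/22 -> H0 at depth 22
  add 59.180.208.0/20 -> H1 at depth 20
  ? 241.128.136.63  path d0:-→d1:-→d2:-→d3:-→d4:-→d5:-→d6:-→d7:-→d8:-→d9:-→d10:-→d11:-→d12:-→d13:-→d14:-→d15:-→d16:-→d17:-→d18:-→d19:-→d20:H1→d21:-→d22:H0  best=H0
  add 241.0.0.0/8 -> H4 at depth 8
  add 59.180.222.10/32 -> H4 at depth 32
  - 241.128.136.0/22 clear@22
  ? 241.0.0.54  path d0:-→d1:-→d2:-→d3:-→d4:-→d5:-→d6:-→d7:-→d8:H4  best=H4
  ? 59.180.208.11  path d0:-→d1:-→d2:-→d3:-→d4:-→d5:-→d6:-→d7:-→d8:-→d9:-→d10:-→d11:-→d12:-→d13:-→d14:-→d15:-→d16:-→d17:-→d18:-→d19:-→d20:H1  best=H1
  ? 241.0.0.3  path d0:-→d1:-→d2:-→d3:-→d4:-→d5:-→d6:-→d7:-→d8:H4  best=H4
  - 241.128.128.0/20 clear@20
  add 59.176.0.0/12 -> H2 at depth 12
  ? 241.0.0.8  path d0:-→d1:-→d2:-→d3:-→d4:-→d5:-→d6:-→d7:-→d8:H4  best=H4
  ? 59.180.222.10  path d0:-→d1:-→d2:-→d3:-→d4:-→d5:-→d6:-→d7:-→d8:-→d9:-→d10:-→d11:-→d12:H2→d13:-→d14:-→d15:-→d16:-→d17:-→d18:-→d19:-→d20:H1→d21:-→d22:-→d23:-→d24:-→d25:-→d26:-→d27:-→d28:-→d29:-→d30:-→d31:-→d32:H4  best=H4
  ? 29.97.237.203  path d0:-→d1:-→d2:-  best=no-route
  ? 59.180.222.10  path d0:-→d1:-→d2:-→d3:-→d4:-→d5:-→d6:-→d7:-→d8:-→d9:-→d10:-→d11:-→d12:H2→d13:-→d14:-→d15:-→d16:-→d17:-→d18:-→d19:-→d20:H1→d21:-→d22:-→d23:-→d24:-→d25:-→d26:-→d27:-→d28:-→d29:-→d30:-→d31:-→d32:H4  best=H4
  add 241.128.0.0/16 -> H0 at depth 16

== LOOKUPS ==
["H2","H2","H2","H2","H2","H2","H2","H3","H1","H0","H4","H1","H4","H4","H4","no-route","H4"]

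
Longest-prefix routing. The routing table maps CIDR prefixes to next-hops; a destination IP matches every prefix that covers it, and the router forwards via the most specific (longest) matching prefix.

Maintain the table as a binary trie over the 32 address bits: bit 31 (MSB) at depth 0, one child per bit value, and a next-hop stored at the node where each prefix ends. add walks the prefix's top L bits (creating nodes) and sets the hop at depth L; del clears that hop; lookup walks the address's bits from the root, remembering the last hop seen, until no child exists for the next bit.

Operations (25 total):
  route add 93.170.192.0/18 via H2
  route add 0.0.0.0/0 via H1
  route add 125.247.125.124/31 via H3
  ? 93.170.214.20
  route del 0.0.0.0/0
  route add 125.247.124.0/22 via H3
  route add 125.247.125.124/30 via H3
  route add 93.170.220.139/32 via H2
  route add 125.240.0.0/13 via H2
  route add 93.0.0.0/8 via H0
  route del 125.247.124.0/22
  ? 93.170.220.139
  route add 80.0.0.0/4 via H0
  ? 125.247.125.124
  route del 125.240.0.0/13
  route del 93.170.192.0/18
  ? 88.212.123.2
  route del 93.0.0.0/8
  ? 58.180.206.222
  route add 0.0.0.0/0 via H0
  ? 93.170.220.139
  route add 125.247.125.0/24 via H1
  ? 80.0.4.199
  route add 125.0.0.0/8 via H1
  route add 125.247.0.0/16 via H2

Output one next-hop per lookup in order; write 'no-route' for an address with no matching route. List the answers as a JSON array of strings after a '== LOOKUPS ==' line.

Trace:
  + 93.170.192.0/18 (H2) depth=18
  + 0.0.0.0/0 (H1) depth=0
  + 125.247.125.124/31 (H3) depth=31
  Q 93.170.214.20: descend 010111011010101011 ; hops seen [H1,H2] ; pick H2
  del 0.0.0.0/0 (clear depth 0)
  + 125.247.124.0/22 (H3) depth=22
  + 125.247.125.124/30 (H3) depth=30
  + 93.170.220.139/32 (H2) depth=32
  + 125.240.0.0/13 (H2) depth=13
  + 93.0.0.0/8 (H0) depth=8
  del 125.247.124.0/22 (clear depth 22)
  Q 93.170.220.139: descend 01011101101010101101110010001011 ; hops seen [H0,H2,H2] ; pick H2
  + 80.0.0.0/4 (H0) depth=4
  Q 125.247.125.124: descend 0111110111110111011111010111110 ; hops seen [H2,H3,H3] ; pick H3
  del 125.240.0.0/13 (clear depth 13)
  del 93.170.192.0/18 (clear depth 18)
  Q 88.212.123.2: descend 01011 ; hops seen [H0] ; pick H0
  del 93.0.0.0/8 (clear depth 8)
  Q 58.180.206.222: descend 0 ; hops seen [∅] ; pick no-route
  + 0.0.0.0/0 (H0) depth=0
  Q 93.170.220.139: descend 01011101101010101101110010001011 ; hops seen [H0,H0,H2] ; pick H2
  + 125.247.125.0/24 (H1) depth=24
  Q 80.0.4.199: descend 0101 ; hops seen [H0,H0] ; pick H0
  + 125.0.0.0/8 (H1) depth=8
  + 125.247.0.0/16 (H2) depth=16

== LOOKUPS ==
["H2","H2","H3","H0","no-route","H2","H0"]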